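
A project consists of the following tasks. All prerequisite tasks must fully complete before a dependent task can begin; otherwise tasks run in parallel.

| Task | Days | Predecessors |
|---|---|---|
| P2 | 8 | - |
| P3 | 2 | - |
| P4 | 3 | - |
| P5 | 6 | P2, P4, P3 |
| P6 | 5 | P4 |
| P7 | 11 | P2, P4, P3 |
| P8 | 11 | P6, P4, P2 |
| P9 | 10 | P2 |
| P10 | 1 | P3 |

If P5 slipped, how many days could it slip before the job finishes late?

5

P2→P7 = 8+11 = 19 sets the makespan at 19 days.
The longest chain containing P5 totals 14 days.
Float = 19 − 14 = 5.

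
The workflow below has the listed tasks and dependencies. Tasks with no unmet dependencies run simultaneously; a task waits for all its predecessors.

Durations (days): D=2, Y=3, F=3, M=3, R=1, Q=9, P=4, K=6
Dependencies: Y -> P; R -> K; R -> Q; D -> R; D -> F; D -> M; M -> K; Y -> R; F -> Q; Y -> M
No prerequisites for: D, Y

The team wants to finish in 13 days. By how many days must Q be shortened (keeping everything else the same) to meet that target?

Current finish: 14 days; target: 13.
Q is on every critical path, so each day cut from Q cuts the finish by one (this holds down to a finish of 12).
Need 14 − 13 = 1 day off Q → Q becomes 8 days, finish becomes 13.

1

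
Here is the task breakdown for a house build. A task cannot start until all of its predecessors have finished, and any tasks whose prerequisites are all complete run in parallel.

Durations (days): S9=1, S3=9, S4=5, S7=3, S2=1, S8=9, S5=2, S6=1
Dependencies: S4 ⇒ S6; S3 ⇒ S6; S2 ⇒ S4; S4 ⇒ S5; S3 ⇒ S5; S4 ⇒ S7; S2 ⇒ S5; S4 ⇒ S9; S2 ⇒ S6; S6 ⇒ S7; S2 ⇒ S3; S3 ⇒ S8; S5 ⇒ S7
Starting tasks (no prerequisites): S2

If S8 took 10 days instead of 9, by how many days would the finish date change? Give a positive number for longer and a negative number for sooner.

1

Baseline: S2→S3→S8 = 1+9+9 = 19 → 19 days.
S8 lies on that path, so at 10 days the path becomes 20 days.
No other chain overtakes it, so the finish is 20 days.
Change in finish: 20 − 19 = +1 days.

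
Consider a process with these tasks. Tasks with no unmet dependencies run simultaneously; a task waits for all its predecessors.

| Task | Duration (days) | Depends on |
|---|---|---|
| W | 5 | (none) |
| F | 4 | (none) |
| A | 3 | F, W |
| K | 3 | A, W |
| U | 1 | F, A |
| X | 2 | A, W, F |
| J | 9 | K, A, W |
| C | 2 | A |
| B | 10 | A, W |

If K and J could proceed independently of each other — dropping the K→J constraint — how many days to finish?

Before: longest chain W→A→K→J = 5+3+3+9 = 20, finish 20.
Without K→J, J's earliest start moves from 11 to 8.
After: W→A→B = 5+3+10 = 18 → 18 days.

18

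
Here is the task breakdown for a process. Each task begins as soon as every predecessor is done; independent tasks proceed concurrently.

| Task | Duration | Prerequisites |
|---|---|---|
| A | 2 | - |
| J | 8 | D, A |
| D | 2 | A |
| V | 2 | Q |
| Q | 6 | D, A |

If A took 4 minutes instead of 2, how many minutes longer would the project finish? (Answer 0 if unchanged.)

2

Actual critical path: A→D→J = 2+2+8 = 12 ⇒ 12 minutes.
A lies on that path, so at 4 minutes the path becomes 14 minutes.
No other chain overtakes it, so the finish is 14 minutes.
Change in finish: 14 − 12 = +2 minutes.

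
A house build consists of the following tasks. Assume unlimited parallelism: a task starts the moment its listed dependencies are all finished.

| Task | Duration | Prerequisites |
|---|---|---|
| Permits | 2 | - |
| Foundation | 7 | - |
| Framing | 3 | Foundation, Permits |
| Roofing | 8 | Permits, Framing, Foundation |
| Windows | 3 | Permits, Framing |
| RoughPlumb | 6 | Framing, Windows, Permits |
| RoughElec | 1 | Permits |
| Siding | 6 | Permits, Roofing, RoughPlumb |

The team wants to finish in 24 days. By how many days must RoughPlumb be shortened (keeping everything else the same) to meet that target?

Current finish: 25 days; target: 24.
RoughPlumb is on every critical path, so each day cut from RoughPlumb cuts the finish by one (this holds down to a finish of 24).
Need 25 − 24 = 1 day off RoughPlumb → RoughPlumb becomes 5 days, finish becomes 24.

1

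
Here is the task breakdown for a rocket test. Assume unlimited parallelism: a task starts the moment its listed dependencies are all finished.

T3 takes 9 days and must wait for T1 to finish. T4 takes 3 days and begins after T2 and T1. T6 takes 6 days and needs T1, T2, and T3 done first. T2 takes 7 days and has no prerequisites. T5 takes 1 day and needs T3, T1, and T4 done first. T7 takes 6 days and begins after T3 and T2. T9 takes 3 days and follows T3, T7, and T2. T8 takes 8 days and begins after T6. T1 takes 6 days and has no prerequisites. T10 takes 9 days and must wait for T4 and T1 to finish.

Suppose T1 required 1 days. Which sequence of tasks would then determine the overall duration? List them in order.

As given, the longest chain is T1→T3→T6→T8 = 6+9+6+8 = 29, so the finish is 29 days.
T1 lies on that path, so at 1 day the path becomes 24 days.
That remains the longest chain; total 24 days.

T1, T3, T6, T8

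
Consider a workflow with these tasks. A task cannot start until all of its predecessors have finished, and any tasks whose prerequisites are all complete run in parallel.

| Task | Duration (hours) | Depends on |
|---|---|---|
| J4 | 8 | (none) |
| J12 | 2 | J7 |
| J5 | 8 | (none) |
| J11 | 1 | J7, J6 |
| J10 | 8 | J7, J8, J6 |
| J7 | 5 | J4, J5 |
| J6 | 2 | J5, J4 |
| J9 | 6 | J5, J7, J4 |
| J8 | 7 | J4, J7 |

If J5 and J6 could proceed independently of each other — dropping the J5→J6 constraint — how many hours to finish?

Original critical path: J4→J7→J8→J10 = 8+5+7+8 = 28 ⇒ 28 hours.
Dropping J5→J6 doesn't change J6's earliest start (8); another predecessor still binds.
After: J4→J7→J8→J10 = 8+5+7+8 = 28 → 28 hours.

28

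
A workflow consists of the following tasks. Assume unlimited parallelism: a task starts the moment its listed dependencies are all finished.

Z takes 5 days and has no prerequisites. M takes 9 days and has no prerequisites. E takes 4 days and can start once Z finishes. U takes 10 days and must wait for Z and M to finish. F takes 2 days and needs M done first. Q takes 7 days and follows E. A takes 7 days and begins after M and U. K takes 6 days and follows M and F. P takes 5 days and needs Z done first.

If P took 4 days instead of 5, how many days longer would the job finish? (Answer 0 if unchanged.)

Baseline: M→U→A = 9+10+7 = 26 → 26 days.
P is off the critical path — its longest chain is 10 days, giving 16 of slack.
The critical path is still M→U→A; finish is now 26 days.
Change in finish: 26 − 26 = +0 days.

0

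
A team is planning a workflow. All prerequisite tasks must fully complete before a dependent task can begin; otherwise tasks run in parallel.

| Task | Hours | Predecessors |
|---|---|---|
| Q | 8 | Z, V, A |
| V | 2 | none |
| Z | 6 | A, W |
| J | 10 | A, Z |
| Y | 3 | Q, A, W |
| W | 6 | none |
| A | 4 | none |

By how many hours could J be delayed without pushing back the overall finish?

1

Critical path: W→Z→Q→Y = 6+6+8+3 = 23, so the finish is 23 hours.
J finishes as early as 22 and must finish by 23.
Slack of J = 13 − 12 = 1 hour.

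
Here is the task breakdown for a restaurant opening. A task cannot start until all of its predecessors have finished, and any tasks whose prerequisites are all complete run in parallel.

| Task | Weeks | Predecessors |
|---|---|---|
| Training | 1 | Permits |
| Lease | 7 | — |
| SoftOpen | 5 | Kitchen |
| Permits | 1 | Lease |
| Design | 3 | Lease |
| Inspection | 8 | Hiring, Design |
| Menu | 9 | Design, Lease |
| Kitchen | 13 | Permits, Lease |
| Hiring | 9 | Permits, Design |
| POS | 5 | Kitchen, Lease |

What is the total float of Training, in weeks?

18

Critical path: Lease→Design→Hiring→Inspection = 7+3+9+8 = 27, so the finish is 27 weeks.
The longest chain containing Training totals 9 weeks.
Slack of Training = 26 − 8 = 18 weeks.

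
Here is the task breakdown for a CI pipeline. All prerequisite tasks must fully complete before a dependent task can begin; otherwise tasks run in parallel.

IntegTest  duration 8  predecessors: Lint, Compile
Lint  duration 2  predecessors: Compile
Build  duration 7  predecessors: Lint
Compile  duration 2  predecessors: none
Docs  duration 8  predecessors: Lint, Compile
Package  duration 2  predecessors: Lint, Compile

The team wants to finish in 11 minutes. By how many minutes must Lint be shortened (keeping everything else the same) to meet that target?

Current finish: 12 minutes; target: 11.
Lint is on every critical path, so each minute cut from Lint cuts the finish by one (this holds down to a finish of 11).
Need 12 − 11 = 1 minute off Lint → Lint becomes 1 minute, finish becomes 11.

1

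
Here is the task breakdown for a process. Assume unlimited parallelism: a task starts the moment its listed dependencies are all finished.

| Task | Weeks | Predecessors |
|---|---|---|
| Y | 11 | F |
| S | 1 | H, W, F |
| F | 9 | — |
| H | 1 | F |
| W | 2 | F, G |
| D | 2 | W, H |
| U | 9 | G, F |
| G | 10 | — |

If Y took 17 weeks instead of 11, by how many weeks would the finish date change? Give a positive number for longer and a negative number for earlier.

6

Actual critical path: F→Y = 9+11 = 20 ⇒ 20 weeks.
Since Y is critical, the +6 change carries straight to that chain (now 26 weeks).
The critical path is still F→Y; finish is now 26 weeks.
Change in finish: 26 − 20 = +6 weeks.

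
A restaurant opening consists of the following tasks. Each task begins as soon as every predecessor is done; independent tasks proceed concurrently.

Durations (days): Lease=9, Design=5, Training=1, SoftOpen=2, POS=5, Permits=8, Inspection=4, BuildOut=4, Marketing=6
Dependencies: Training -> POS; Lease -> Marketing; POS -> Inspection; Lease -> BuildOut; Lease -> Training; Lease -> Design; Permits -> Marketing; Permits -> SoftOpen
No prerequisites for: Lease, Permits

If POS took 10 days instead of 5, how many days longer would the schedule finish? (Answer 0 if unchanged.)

5

As given, the longest chain is Lease→Training→POS→Inspection = 9+1+5+4 = 19, so the finish is 19 days.
POS is on the critical path; changing it to 10 makes that path 24 days.
That remains the longest chain; total 24 days.
Change in finish: 24 − 19 = +5 days.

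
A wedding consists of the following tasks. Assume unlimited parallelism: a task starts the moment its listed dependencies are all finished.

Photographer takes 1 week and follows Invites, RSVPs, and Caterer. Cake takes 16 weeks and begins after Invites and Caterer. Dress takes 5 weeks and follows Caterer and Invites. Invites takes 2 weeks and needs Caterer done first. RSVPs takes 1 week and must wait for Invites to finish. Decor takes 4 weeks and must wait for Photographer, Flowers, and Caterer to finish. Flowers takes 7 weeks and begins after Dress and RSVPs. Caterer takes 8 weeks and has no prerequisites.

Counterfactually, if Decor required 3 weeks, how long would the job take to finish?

26

Actual critical path: Caterer→Invites→Dress→Flowers→Decor = 8+2+5+7+4 = 26 ⇒ 26 weeks.
Since Decor is critical, the -1 change carries straight to that chain (now 25 weeks).
New critical path: Caterer→Invites→Cake = 8+2+16 = 26 ⇒ 26 weeks.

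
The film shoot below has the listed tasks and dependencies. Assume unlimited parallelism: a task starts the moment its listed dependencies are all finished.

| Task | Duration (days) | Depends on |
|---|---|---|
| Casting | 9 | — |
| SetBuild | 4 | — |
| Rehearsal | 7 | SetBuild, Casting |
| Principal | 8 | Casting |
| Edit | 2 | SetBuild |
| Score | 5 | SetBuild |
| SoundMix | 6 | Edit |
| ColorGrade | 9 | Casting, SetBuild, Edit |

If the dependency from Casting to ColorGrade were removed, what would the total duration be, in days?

With the dependency in place, Casting→ColorGrade = 9+9 = 18 sets the finish at 18 days.
Without Casting→ColorGrade, ColorGrade's earliest start moves from 9 to 6.
After: Casting→Principal = 9+8 = 17 → 17 days.

17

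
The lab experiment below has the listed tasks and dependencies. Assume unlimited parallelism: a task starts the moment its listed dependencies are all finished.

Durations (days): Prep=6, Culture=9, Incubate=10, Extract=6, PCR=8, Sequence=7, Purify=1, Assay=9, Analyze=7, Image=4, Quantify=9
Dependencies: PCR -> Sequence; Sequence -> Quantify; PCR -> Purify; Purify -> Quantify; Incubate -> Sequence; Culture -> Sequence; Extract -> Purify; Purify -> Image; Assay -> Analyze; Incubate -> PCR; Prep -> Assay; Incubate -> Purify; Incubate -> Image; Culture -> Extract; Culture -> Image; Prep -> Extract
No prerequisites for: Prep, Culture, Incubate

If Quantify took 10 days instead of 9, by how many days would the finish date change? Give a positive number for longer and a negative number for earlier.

Baseline: Incubate→PCR→Sequence→Quantify = 10+8+7+9 = 34 → 34 days.
Since Quantify is critical, the +1 change carries straight to that chain (now 35 days).
The critical path is still Incubate→PCR→Sequence→Quantify; finish is now 35 days.
Change in finish: 35 − 34 = +1 days.

1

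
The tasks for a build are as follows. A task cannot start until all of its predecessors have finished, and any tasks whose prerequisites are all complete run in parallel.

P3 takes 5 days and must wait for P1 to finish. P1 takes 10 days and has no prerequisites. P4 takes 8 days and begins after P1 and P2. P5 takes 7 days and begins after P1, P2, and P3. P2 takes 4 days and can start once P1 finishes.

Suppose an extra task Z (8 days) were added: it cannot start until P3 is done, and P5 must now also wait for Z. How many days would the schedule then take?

Originally the schedule takes 22 days.
With Z inserted, P5 now waits for max(P1, P2, P3, Z).
New critical path: P1→P3→Z→P5 = 10+5+8+7 = 30 ⇒ 30 days.

30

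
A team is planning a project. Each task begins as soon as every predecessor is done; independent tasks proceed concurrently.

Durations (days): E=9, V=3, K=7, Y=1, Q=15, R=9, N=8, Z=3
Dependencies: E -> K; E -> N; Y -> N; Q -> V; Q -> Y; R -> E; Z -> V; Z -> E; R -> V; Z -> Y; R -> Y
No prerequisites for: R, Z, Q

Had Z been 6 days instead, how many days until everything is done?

26

Baseline: R→E→N = 9+9+8 = 26 → 26 days.
Z has 6 days of float (longest path through it is 20).
The critical path is still R→E→N; finish is now 26 days.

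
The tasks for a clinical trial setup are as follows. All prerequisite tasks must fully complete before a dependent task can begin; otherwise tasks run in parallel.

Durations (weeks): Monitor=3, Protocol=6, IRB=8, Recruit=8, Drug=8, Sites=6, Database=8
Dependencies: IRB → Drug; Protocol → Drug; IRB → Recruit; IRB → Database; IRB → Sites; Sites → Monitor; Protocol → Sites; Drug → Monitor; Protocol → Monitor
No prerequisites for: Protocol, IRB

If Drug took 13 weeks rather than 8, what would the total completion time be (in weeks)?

24

Critical path before the change: IRB→Drug→Monitor = 8+8+3 = 19 giving 19 weeks.
Drug is on the critical path; changing it to 13 makes that path 24 weeks.
No other chain overtakes it, so the finish is 24 weeks.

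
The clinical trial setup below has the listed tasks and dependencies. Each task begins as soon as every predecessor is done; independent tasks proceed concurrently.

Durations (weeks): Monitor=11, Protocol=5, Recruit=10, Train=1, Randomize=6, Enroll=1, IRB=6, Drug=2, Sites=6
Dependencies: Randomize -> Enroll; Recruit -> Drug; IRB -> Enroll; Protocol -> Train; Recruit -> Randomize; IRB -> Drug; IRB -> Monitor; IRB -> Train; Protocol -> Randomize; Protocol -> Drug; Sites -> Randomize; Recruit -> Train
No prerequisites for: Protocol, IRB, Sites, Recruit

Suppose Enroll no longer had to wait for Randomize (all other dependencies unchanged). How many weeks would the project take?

Before: longest chain IRB→Monitor = 6+11 = 17, finish 17.
Without Randomize→Enroll, Enroll's earliest start moves from 16 to 6.
The longest chain is now IRB→Monitor = 6+11 = 17, so the project takes 17 weeks.

17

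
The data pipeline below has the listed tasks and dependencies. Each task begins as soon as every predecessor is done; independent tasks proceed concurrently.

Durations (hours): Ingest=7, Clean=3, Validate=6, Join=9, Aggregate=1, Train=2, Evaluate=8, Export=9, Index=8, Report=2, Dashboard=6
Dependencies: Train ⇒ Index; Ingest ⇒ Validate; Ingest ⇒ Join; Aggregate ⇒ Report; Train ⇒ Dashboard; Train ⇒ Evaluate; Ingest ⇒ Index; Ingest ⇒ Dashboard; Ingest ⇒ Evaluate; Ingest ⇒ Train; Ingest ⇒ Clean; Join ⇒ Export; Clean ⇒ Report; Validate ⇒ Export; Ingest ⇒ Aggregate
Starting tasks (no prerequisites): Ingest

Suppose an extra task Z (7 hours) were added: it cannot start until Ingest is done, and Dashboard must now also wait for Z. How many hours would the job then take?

25

Originally the job takes 25 hours.
With Z inserted, Dashboard now waits for max(Ingest, Train, Z).
New critical path: Ingest→Join→Export = 7+9+9 = 25 ⇒ 25 hours.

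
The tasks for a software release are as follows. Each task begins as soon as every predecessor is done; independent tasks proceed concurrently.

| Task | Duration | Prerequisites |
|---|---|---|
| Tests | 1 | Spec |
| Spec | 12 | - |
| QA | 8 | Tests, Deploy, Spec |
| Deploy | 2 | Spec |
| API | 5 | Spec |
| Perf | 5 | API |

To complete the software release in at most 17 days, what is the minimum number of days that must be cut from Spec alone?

5

Current finish: 22 days; target: 17.
Spec is on every critical path, so each day cut from Spec cuts the finish by one (this holds down to a finish of 11).
Need 22 − 17 = 5 days off Spec → Spec becomes 7 days, finish becomes 17.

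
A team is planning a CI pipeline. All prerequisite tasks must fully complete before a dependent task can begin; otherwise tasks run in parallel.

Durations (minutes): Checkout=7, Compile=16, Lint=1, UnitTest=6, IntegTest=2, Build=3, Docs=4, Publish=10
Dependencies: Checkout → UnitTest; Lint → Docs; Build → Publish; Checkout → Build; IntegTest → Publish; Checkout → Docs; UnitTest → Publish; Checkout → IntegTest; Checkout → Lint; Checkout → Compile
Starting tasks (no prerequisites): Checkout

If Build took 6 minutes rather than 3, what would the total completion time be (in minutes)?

23

Actual critical path: Checkout→Compile = 7+16 = 23 ⇒ 23 minutes.
Build is off the critical path — its longest chain is 20 minutes, giving 3 of slack.
The critical path is still Checkout→Compile; finish is now 23 minutes.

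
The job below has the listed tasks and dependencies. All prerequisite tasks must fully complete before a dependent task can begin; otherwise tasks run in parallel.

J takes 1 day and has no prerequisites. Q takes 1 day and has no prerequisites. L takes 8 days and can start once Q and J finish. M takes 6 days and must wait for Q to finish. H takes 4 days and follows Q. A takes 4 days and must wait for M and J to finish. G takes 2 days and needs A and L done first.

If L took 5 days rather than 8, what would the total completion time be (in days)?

13

Actual critical path: Q→M→A→G = 1+6+4+2 = 13 ⇒ 13 days.
L is off the critical path — its longest chain is 11 days, giving 2 of slack.
No other chain overtakes it, so the finish is 13 days.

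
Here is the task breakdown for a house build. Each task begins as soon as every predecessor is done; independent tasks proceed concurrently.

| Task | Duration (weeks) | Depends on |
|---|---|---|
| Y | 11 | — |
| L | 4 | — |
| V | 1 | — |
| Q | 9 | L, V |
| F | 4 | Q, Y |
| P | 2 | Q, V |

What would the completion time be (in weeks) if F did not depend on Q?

With the dependency in place, L→Q→F = 4+9+4 = 17 sets the finish at 17 weeks.
Without Q→F, F's earliest start moves from 13 to 11.
The longest chain is now Y→F = 11+4 = 15, so the project takes 15 weeks.

15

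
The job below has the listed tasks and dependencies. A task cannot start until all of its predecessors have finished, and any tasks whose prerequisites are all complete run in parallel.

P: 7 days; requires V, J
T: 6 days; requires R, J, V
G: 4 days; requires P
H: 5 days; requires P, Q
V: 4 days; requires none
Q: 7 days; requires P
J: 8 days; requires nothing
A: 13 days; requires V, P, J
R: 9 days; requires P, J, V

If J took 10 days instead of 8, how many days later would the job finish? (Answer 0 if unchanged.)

Critical path before the change: J→P→R→T = 8+7+9+6 = 30 giving 30 days.
J lies on that path, so at 10 days the path becomes 32 days.
The critical path is still J→P→R→T; finish is now 32 days.
Change in finish: 32 − 30 = +2 days.

2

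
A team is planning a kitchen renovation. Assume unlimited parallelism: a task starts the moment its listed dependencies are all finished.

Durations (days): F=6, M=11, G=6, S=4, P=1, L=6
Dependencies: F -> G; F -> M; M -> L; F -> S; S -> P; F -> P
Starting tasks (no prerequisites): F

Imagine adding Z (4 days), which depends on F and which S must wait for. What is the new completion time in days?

Originally the plan takes 23 days.
With Z inserted, S now waits for max(F, Z).
New critical path: F→M→L = 6+11+6 = 23 ⇒ 23 days.

23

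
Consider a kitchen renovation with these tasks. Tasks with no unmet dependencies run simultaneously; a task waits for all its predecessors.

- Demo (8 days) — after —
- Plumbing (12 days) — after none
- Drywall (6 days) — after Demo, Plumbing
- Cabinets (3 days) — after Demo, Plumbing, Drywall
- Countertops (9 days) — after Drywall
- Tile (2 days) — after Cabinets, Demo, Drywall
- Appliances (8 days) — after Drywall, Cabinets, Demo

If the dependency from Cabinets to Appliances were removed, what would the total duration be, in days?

27

With the dependency in place, Plumbing→Drywall→Cabinets→Appliances = 12+6+3+8 = 29 sets the finish at 29 days.
Without Cabinets→Appliances, Appliances's earliest start moves from 21 to 18.
New critical path: Plumbing→Drywall→Countertops = 12+6+9 = 27 ⇒ 27 days.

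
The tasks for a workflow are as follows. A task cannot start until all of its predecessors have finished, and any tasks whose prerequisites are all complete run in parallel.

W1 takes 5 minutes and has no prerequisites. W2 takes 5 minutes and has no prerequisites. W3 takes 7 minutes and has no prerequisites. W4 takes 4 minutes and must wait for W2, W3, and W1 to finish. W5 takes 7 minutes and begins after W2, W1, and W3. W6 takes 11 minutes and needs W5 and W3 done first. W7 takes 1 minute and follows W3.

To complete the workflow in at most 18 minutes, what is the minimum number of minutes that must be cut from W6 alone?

7

Current finish: 25 minutes; target: 18.
W6 is on every critical path, so each minute cut from W6 cuts the finish by one (this holds down to a finish of 15).
Need 25 − 18 = 7 minutes off W6 → W6 becomes 4 minutes, finish becomes 18.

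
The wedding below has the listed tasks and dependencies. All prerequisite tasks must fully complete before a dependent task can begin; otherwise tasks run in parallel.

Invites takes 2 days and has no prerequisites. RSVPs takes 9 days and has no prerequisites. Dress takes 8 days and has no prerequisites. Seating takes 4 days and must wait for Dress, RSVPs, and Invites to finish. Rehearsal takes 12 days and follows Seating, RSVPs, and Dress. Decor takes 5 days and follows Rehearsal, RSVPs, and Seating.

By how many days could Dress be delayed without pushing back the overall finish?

RSVPs→Seating→Rehearsal→Decor = 9+4+12+5 = 30 sets the makespan at 30 days.
Longest path through Dress: 29 days (earliest finish 8, latest finish 9).
Float = 30 − 29 = 1.

1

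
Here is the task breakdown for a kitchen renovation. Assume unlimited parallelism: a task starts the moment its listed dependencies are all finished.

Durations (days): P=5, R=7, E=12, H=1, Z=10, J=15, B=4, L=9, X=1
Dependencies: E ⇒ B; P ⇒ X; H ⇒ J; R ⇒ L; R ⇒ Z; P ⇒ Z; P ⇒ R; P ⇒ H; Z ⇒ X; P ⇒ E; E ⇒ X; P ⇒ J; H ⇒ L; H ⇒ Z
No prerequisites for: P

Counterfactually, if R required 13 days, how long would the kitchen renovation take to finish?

29

The binding path is P→R→Z→X = 5+7+10+1 = 23; finish at 23 days.
R lies on that path, so at 13 days the path becomes 29 days.
The critical path is still P→R→Z→X; finish is now 29 days.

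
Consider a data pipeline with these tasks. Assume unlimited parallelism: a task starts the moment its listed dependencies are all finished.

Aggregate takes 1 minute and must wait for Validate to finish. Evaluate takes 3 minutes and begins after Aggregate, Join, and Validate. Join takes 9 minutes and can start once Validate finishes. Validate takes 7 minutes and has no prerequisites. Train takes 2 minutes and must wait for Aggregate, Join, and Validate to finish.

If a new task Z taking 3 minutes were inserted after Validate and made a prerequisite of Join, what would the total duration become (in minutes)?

Originally the data pipeline takes 19 minutes.
With Z inserted, Join now waits for max(Validate, Z).
New critical path: Validate→Z→Join→Evaluate = 7+3+9+3 = 22 ⇒ 22 minutes.

22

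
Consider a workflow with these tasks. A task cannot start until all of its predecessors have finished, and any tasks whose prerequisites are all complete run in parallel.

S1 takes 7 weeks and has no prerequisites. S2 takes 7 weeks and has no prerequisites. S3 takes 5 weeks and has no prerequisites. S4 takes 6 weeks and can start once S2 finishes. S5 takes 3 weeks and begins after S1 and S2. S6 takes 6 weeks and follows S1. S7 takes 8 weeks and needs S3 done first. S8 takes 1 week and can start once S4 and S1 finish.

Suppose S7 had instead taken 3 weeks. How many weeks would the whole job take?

Actual critical path: S2→S4→S8 = 7+6+1 = 14 ⇒ 14 weeks.
S7 has 1 week of float (longest path through it is 13).
No other chain overtakes it, so the finish is 14 weeks.

14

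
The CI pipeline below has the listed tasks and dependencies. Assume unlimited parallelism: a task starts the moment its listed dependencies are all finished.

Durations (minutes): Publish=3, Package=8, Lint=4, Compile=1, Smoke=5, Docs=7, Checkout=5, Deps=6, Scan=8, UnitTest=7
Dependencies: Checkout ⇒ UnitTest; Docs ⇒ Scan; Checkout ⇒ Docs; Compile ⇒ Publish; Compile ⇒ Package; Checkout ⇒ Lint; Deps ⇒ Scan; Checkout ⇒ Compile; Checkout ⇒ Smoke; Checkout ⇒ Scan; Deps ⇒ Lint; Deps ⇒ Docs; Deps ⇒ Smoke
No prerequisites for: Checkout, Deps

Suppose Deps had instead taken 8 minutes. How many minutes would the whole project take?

23

Critical path before the change: Deps→Docs→Scan = 6+7+8 = 21 giving 21 minutes.
Deps is on the critical path; changing it to 8 makes that path 23 minutes.
No other chain overtakes it, so the finish is 23 minutes.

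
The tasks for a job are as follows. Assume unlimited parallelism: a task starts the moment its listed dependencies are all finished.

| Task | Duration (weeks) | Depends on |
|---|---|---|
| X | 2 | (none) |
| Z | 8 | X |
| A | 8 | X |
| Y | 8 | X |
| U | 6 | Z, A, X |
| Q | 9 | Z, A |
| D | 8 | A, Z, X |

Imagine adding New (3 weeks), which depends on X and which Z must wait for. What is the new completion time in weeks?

22

Originally the plan takes 19 weeks.
With New inserted, Z now waits for max(X, New).
New critical path: X→New→Z→Q = 2+3+8+9 = 22 ⇒ 22 weeks.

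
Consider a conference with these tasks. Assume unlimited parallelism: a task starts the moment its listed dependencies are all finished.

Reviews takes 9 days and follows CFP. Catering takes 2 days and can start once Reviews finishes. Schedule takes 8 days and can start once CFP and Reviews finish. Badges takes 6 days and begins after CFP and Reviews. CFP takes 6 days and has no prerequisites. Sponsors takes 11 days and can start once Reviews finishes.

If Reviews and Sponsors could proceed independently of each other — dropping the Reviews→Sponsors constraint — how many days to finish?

23

Before: longest chain CFP→Reviews→Sponsors = 6+9+11 = 26, finish 26.
Without Reviews→Sponsors, Sponsors's earliest start moves from 15 to 0.
The longest chain is now CFP→Reviews→Schedule = 6+9+8 = 23, so the plan takes 23 days.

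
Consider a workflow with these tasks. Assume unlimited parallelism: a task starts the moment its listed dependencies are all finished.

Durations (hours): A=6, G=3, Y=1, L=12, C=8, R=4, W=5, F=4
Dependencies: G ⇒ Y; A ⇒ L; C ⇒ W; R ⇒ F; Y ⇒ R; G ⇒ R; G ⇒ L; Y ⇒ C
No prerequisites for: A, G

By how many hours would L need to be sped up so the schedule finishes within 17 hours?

1

Current finish: 18 hours; target: 17.
L is on every critical path, so each hour cut from L cuts the finish by one (this holds down to a finish of 17).
Need 18 − 17 = 1 hour off L → L becomes 11 hours, finish becomes 17.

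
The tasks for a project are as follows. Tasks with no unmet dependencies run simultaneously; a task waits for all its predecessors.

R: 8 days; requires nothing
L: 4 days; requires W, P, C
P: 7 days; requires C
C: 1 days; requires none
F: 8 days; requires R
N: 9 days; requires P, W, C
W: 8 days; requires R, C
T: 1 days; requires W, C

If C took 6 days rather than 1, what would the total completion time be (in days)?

25

Critical path before the change: R→W→N = 8+8+9 = 25 giving 25 days.
C is off the critical path — its longest chain is 18 days, giving 7 of slack.
No other chain overtakes it, so the finish is 25 days.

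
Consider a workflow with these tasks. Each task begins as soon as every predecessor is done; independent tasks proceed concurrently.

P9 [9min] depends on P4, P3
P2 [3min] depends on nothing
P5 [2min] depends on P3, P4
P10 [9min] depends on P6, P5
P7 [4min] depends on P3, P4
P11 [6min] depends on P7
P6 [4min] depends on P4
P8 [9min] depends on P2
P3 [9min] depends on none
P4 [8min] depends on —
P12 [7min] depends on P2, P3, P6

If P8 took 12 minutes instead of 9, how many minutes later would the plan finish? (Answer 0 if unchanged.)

As given, the longest chain is P4→P6→P10 = 8+4+9 = 21, so the finish is 21 minutes.
P8 is off the critical path — its longest chain is 12 minutes, giving 9 of slack.
The critical path is still P4→P6→P10; finish is now 21 minutes.
Change in finish: 21 − 21 = +0 minutes.

0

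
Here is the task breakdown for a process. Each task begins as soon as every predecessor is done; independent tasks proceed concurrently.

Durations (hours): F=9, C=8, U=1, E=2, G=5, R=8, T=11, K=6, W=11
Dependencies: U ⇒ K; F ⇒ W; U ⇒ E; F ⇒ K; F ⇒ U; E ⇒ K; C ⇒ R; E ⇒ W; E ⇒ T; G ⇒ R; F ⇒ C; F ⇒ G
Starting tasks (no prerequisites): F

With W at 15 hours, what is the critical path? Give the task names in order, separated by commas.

F, U, E, W

Baseline: F→C→R = 9+8+8 = 25 → 25 hours.
The longest path through W is only 23 hours, so W has float 2.
The binding chain switches to F→U→E→W = 9+1+2+15 = 27; finish 27 hours.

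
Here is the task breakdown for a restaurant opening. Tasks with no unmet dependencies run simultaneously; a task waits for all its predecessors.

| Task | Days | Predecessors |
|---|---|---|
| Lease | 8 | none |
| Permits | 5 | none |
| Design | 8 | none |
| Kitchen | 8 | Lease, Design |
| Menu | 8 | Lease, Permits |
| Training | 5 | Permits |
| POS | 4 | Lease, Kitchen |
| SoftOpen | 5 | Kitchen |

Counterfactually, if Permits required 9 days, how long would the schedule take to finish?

21

The binding path is Lease→Kitchen→SoftOpen = 8+8+5 = 21; finish at 21 days.
Permits is off the critical path — its longest chain is 13 days, giving 8 of slack.
That remains the longest chain; total 21 days.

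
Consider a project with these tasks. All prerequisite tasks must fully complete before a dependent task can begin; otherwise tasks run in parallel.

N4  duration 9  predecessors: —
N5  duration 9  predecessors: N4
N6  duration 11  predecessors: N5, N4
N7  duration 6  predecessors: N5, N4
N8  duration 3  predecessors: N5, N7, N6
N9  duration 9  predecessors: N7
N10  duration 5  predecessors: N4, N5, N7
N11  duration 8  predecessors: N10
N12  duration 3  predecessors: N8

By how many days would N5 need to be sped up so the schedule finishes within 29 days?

8

Current finish: 37 days; target: 29.
N5 is on every critical path, so each day cut from N5 cuts the finish by one (this holds down to a finish of 29).
Need 37 − 29 = 8 days off N5 → N5 becomes 1 day, finish becomes 29.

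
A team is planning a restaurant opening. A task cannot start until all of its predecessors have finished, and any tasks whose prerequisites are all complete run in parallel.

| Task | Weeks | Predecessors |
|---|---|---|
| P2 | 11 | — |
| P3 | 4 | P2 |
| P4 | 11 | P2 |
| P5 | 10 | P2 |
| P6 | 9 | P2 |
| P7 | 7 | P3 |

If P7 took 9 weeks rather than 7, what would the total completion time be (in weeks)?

24

Actual critical path: P2→P3→P7 = 11+4+7 = 22 ⇒ 22 weeks.
P7 is on the critical path; changing it to 9 makes that path 24 weeks.
No other chain overtakes it, so the finish is 24 weeks.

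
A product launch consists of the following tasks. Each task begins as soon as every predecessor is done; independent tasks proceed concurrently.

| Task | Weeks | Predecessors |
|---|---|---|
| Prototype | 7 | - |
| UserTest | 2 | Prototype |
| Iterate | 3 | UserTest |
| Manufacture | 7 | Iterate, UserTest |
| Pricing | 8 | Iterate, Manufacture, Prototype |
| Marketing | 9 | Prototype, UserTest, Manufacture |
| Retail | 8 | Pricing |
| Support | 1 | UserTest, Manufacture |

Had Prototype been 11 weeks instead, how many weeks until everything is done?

39

As given, the longest chain is Prototype→UserTest→Iterate→Manufacture→Pricing→Retail = 7+2+3+7+8+8 = 35, so the finish is 35 weeks.
Since Prototype is critical, the +4 change carries straight to that chain (now 39 weeks).
That remains the longest chain; total 39 weeks.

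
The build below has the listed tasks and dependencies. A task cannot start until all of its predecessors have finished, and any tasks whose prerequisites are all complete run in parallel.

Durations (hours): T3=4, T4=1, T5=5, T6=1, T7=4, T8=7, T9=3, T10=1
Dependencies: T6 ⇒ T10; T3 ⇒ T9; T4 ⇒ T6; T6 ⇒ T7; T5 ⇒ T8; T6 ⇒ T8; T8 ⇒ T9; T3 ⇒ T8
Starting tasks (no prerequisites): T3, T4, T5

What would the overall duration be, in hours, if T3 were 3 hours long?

Actual critical path: T5→T8→T9 = 5+7+3 = 15 ⇒ 15 hours.
The longest path through T3 is only 14 hours, so T3 has float 1.
No other chain overtakes it, so the finish is 15 hours.

15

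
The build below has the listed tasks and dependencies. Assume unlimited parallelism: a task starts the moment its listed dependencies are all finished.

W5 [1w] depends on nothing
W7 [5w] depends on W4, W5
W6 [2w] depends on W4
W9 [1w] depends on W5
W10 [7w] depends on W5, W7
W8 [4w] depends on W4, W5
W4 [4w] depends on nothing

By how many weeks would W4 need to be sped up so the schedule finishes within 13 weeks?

Current finish: 16 weeks; target: 13.
W4 is on every critical path, so each week cut from W4 cuts the finish by one (this holds down to a finish of 13).
Need 16 − 13 = 3 weeks off W4 → W4 becomes 1 week, finish becomes 13.

3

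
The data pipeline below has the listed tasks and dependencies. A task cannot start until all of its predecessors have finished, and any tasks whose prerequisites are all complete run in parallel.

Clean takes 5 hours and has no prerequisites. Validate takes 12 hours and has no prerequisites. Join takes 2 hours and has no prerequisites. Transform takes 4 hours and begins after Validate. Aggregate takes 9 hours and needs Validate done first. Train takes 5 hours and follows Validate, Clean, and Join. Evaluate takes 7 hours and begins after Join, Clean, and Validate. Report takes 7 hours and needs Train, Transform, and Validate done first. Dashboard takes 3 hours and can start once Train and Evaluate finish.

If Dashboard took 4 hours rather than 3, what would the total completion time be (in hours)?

Baseline: Validate→Train→Report = 12+5+7 = 24 → 24 hours.
Dashboard is off the critical path — its longest chain is 22 hours, giving 2 of slack.
That remains the longest chain; total 24 hours.

24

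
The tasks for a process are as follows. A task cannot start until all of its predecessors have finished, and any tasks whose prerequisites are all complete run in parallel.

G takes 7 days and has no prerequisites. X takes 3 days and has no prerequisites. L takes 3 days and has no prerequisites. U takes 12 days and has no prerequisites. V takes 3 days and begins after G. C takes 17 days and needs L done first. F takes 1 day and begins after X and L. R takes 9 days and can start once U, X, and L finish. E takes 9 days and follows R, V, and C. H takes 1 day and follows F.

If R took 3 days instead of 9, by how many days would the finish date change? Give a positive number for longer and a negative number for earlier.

Baseline: U→R→E = 12+9+9 = 30 → 30 days.
R lies on that path, so at 3 days the path becomes 24 days.
New critical path: L→C→E = 3+17+9 = 29 ⇒ 29 days.
Change in finish: 29 − 30 = -1 days.

-1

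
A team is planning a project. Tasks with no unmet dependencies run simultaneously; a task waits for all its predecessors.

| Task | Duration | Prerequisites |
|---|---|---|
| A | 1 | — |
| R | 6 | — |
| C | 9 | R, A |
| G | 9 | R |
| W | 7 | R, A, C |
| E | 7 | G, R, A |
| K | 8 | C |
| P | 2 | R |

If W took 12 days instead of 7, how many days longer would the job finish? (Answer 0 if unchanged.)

As given, the longest chain is R→C→K = 6+9+8 = 23, so the finish is 23 days.
The longest path through W is only 22 days, so W has float 1.
New critical path: R→C→W = 6+9+12 = 27 ⇒ 27 days.
Change in finish: 27 − 23 = +4 days.

4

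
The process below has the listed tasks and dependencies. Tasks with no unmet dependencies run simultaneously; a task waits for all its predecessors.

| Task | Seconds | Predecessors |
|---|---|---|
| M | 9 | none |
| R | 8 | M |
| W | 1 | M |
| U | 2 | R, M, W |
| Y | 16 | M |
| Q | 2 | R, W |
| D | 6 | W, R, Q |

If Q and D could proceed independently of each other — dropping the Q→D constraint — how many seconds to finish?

With the dependency in place, M→R→Q→D = 9+8+2+6 = 25 sets the finish at 25 seconds.
Without Q→D, D's earliest start moves from 19 to 17.
The longest chain is now M→Y = 9+16 = 25, so the schedule takes 25 seconds.

25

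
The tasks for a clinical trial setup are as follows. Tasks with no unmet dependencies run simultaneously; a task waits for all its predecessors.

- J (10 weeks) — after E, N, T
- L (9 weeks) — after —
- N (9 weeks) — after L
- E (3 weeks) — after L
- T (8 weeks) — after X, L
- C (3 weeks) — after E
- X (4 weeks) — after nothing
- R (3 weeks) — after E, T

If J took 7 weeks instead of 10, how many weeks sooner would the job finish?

Critical path before the change: L→N→J = 9+9+10 = 28 giving 28 weeks.
J is on the critical path; changing it to 7 makes that path 25 weeks.
No other chain overtakes it, so the finish is 25 weeks.
Change in finish: 25 − 28 = -3 weeks.

3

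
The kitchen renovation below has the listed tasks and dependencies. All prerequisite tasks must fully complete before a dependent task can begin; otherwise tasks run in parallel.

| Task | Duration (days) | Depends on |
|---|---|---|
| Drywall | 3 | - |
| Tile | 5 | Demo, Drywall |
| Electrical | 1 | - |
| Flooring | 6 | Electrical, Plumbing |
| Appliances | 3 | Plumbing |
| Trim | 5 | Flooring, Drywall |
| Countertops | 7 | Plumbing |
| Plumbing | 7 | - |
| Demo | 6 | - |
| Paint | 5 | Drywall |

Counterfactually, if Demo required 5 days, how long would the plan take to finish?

Critical path before the change: Plumbing→Flooring→Trim = 7+6+5 = 18 giving 18 days.
The longest path through Demo is only 11 days, so Demo has float 7.
The critical path is still Plumbing→Flooring→Trim; finish is now 18 days.

18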